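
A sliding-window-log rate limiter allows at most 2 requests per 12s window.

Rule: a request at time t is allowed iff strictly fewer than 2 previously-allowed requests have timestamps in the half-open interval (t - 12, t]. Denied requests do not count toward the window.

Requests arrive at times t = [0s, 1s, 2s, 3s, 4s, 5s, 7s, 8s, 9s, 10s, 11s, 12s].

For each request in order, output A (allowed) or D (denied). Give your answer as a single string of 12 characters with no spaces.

Answer: AADDDDDDDDDA

Derivation:
Tracking allowed requests in the window:
  req#1 t=0s: ALLOW
  req#2 t=1s: ALLOW
  req#3 t=2s: DENY
  req#4 t=3s: DENY
  req#5 t=4s: DENY
  req#6 t=5s: DENY
  req#7 t=7s: DENY
  req#8 t=8s: DENY
  req#9 t=9s: DENY
  req#10 t=10s: DENY
  req#11 t=11s: DENY
  req#12 t=12s: ALLOW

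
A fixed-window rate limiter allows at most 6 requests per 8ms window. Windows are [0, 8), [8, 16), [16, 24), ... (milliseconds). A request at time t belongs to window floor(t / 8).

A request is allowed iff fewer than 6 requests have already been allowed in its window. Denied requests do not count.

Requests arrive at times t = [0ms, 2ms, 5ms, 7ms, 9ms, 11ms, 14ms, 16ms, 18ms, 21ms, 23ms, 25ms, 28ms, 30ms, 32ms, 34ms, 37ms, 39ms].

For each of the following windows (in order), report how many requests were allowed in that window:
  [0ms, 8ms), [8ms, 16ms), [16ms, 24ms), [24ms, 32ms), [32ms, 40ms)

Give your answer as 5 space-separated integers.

Answer: 4 3 4 3 4

Derivation:
Processing requests:
  req#1 t=0ms (window 0): ALLOW
  req#2 t=2ms (window 0): ALLOW
  req#3 t=5ms (window 0): ALLOW
  req#4 t=7ms (window 0): ALLOW
  req#5 t=9ms (window 1): ALLOW
  req#6 t=11ms (window 1): ALLOW
  req#7 t=14ms (window 1): ALLOW
  req#8 t=16ms (window 2): ALLOW
  req#9 t=18ms (window 2): ALLOW
  req#10 t=21ms (window 2): ALLOW
  req#11 t=23ms (window 2): ALLOW
  req#12 t=25ms (window 3): ALLOW
  req#13 t=28ms (window 3): ALLOW
  req#14 t=30ms (window 3): ALLOW
  req#15 t=32ms (window 4): ALLOW
  req#16 t=34ms (window 4): ALLOW
  req#17 t=37ms (window 4): ALLOW
  req#18 t=39ms (window 4): ALLOW

Allowed counts by window: 4 3 4 3 4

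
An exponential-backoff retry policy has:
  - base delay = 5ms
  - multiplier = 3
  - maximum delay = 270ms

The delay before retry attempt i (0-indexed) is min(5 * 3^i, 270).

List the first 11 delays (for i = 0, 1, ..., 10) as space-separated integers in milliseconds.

Computing each delay:
  i=0: min(5*3^0, 270) = 5
  i=1: min(5*3^1, 270) = 15
  i=2: min(5*3^2, 270) = 45
  i=3: min(5*3^3, 270) = 135
  i=4: min(5*3^4, 270) = 270
  i=5: min(5*3^5, 270) = 270
  i=6: min(5*3^6, 270) = 270
  i=7: min(5*3^7, 270) = 270
  i=8: min(5*3^8, 270) = 270
  i=9: min(5*3^9, 270) = 270
  i=10: min(5*3^10, 270) = 270

Answer: 5 15 45 135 270 270 270 270 270 270 270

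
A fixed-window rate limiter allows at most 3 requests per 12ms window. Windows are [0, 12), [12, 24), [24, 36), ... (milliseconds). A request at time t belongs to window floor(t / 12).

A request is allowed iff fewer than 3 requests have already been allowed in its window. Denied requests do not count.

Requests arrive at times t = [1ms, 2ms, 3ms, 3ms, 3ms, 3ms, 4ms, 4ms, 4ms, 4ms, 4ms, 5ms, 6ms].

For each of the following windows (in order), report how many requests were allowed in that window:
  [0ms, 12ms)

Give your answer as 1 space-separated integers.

Answer: 3

Derivation:
Processing requests:
  req#1 t=1ms (window 0): ALLOW
  req#2 t=2ms (window 0): ALLOW
  req#3 t=3ms (window 0): ALLOW
  req#4 t=3ms (window 0): DENY
  req#5 t=3ms (window 0): DENY
  req#6 t=3ms (window 0): DENY
  req#7 t=4ms (window 0): DENY
  req#8 t=4ms (window 0): DENY
  req#9 t=4ms (window 0): DENY
  req#10 t=4ms (window 0): DENY
  req#11 t=4ms (window 0): DENY
  req#12 t=5ms (window 0): DENY
  req#13 t=6ms (window 0): DENY

Allowed counts by window: 3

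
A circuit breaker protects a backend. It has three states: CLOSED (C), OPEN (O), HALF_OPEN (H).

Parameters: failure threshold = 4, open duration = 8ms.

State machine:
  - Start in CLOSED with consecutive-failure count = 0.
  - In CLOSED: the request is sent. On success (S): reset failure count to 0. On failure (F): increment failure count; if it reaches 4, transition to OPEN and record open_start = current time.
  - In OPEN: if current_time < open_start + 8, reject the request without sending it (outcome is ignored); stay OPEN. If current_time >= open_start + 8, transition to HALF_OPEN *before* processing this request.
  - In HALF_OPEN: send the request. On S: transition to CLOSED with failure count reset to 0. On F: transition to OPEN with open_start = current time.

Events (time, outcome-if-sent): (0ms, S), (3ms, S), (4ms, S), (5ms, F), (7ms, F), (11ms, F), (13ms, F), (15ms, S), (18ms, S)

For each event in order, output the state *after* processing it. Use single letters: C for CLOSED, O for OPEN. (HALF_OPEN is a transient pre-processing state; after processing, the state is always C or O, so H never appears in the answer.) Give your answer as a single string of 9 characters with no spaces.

Answer: CCCCCCOOO

Derivation:
State after each event:
  event#1 t=0ms outcome=S: state=CLOSED
  event#2 t=3ms outcome=S: state=CLOSED
  event#3 t=4ms outcome=S: state=CLOSED
  event#4 t=5ms outcome=F: state=CLOSED
  event#5 t=7ms outcome=F: state=CLOSED
  event#6 t=11ms outcome=F: state=CLOSED
  event#7 t=13ms outcome=F: state=OPEN
  event#8 t=15ms outcome=S: state=OPEN
  event#9 t=18ms outcome=S: state=OPEN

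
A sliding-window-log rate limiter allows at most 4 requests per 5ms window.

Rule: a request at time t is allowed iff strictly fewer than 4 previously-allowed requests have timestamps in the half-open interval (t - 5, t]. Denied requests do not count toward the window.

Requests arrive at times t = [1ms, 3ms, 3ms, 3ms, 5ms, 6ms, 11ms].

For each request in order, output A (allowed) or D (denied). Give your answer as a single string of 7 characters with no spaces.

Tracking allowed requests in the window:
  req#1 t=1ms: ALLOW
  req#2 t=3ms: ALLOW
  req#3 t=3ms: ALLOW
  req#4 t=3ms: ALLOW
  req#5 t=5ms: DENY
  req#6 t=6ms: ALLOW
  req#7 t=11ms: ALLOW

Answer: AAAADAA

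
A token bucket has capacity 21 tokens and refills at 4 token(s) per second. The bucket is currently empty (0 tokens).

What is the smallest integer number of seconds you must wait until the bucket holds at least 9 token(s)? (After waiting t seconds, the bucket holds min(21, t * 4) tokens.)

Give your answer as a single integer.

Answer: 3

Derivation:
Need t * 4 >= 9, so t >= 9/4.
Smallest integer t = ceil(9/4) = 3.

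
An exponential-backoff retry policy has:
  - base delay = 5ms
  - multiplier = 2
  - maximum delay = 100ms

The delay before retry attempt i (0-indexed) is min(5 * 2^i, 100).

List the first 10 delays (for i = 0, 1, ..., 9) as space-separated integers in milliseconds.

Answer: 5 10 20 40 80 100 100 100 100 100

Derivation:
Computing each delay:
  i=0: min(5*2^0, 100) = 5
  i=1: min(5*2^1, 100) = 10
  i=2: min(5*2^2, 100) = 20
  i=3: min(5*2^3, 100) = 40
  i=4: min(5*2^4, 100) = 80
  i=5: min(5*2^5, 100) = 100
  i=6: min(5*2^6, 100) = 100
  i=7: min(5*2^7, 100) = 100
  i=8: min(5*2^8, 100) = 100
  i=9: min(5*2^9, 100) = 100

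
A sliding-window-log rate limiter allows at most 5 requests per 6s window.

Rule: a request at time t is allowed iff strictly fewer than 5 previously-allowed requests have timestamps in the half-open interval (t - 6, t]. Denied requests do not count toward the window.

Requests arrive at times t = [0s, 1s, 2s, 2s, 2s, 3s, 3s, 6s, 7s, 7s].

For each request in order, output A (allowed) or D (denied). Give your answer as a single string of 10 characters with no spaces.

Answer: AAAAADDAAD

Derivation:
Tracking allowed requests in the window:
  req#1 t=0s: ALLOW
  req#2 t=1s: ALLOW
  req#3 t=2s: ALLOW
  req#4 t=2s: ALLOW
  req#5 t=2s: ALLOW
  req#6 t=3s: DENY
  req#7 t=3s: DENY
  req#8 t=6s: ALLOW
  req#9 t=7s: ALLOW
  req#10 t=7s: DENY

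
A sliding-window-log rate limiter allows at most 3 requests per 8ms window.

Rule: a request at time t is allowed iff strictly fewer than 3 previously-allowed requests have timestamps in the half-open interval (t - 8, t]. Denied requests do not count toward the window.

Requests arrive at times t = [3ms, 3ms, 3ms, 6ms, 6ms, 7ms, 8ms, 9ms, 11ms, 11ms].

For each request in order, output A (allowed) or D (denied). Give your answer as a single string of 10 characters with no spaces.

Answer: AAADDDDDAA

Derivation:
Tracking allowed requests in the window:
  req#1 t=3ms: ALLOW
  req#2 t=3ms: ALLOW
  req#3 t=3ms: ALLOW
  req#4 t=6ms: DENY
  req#5 t=6ms: DENY
  req#6 t=7ms: DENY
  req#7 t=8ms: DENY
  req#8 t=9ms: DENY
  req#9 t=11ms: ALLOW
  req#10 t=11ms: ALLOW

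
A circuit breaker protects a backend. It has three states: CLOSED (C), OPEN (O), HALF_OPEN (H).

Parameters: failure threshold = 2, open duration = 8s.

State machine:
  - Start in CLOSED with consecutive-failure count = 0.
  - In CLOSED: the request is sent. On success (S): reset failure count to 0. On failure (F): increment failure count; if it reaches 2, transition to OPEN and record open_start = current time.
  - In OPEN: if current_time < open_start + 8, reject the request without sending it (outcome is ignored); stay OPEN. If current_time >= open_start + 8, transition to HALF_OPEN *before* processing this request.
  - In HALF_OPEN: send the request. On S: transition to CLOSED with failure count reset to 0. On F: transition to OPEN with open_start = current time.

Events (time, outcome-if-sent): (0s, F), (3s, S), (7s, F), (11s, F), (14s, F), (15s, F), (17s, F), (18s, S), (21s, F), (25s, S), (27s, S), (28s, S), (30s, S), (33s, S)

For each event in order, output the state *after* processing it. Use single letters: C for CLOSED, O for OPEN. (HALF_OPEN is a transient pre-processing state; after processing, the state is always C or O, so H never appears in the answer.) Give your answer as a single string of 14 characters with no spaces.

State after each event:
  event#1 t=0s outcome=F: state=CLOSED
  event#2 t=3s outcome=S: state=CLOSED
  event#3 t=7s outcome=F: state=CLOSED
  event#4 t=11s outcome=F: state=OPEN
  event#5 t=14s outcome=F: state=OPEN
  event#6 t=15s outcome=F: state=OPEN
  event#7 t=17s outcome=F: state=OPEN
  event#8 t=18s outcome=S: state=OPEN
  event#9 t=21s outcome=F: state=OPEN
  event#10 t=25s outcome=S: state=OPEN
  event#11 t=27s outcome=S: state=OPEN
  event#12 t=28s outcome=S: state=OPEN
  event#13 t=30s outcome=S: state=CLOSED
  event#14 t=33s outcome=S: state=CLOSED

Answer: CCCOOOOOOOOOCC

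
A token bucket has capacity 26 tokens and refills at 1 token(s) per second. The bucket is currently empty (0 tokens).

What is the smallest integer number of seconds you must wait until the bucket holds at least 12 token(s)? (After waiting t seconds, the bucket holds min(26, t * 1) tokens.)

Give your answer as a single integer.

Answer: 12

Derivation:
Need t * 1 >= 12, so t >= 12/1.
Smallest integer t = ceil(12/1) = 12.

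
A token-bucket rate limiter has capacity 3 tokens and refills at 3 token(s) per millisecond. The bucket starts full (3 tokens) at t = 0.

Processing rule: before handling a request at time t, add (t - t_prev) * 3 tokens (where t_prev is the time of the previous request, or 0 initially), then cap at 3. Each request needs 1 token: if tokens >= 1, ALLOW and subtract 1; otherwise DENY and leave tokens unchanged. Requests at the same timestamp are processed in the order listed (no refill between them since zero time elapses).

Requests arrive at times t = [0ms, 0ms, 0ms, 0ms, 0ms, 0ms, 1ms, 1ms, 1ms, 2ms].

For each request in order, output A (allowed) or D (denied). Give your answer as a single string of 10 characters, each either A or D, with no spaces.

Simulating step by step:
  req#1 t=0ms: ALLOW
  req#2 t=0ms: ALLOW
  req#3 t=0ms: ALLOW
  req#4 t=0ms: DENY
  req#5 t=0ms: DENY
  req#6 t=0ms: DENY
  req#7 t=1ms: ALLOW
  req#8 t=1ms: ALLOW
  req#9 t=1ms: ALLOW
  req#10 t=2ms: ALLOW

Answer: AAADDDAAAA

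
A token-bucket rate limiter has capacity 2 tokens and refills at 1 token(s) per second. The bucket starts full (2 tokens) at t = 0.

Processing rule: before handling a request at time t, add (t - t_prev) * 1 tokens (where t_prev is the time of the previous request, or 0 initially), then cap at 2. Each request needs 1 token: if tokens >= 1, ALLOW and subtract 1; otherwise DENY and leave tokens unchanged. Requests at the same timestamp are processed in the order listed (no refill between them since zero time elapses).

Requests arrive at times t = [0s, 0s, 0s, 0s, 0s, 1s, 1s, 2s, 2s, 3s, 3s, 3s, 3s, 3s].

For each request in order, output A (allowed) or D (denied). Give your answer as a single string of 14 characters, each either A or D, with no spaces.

Simulating step by step:
  req#1 t=0s: ALLOW
  req#2 t=0s: ALLOW
  req#3 t=0s: DENY
  req#4 t=0s: DENY
  req#5 t=0s: DENY
  req#6 t=1s: ALLOW
  req#7 t=1s: DENY
  req#8 t=2s: ALLOW
  req#9 t=2s: DENY
  req#10 t=3s: ALLOW
  req#11 t=3s: DENY
  req#12 t=3s: DENY
  req#13 t=3s: DENY
  req#14 t=3s: DENY

Answer: AADDDADADADDDD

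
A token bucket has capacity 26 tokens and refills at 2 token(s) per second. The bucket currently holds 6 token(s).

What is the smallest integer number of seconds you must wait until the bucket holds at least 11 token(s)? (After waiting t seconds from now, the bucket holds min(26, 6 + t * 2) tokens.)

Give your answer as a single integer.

Need 6 + t * 2 >= 11, so t >= 5/2.
Smallest integer t = ceil(5/2) = 3.

Answer: 3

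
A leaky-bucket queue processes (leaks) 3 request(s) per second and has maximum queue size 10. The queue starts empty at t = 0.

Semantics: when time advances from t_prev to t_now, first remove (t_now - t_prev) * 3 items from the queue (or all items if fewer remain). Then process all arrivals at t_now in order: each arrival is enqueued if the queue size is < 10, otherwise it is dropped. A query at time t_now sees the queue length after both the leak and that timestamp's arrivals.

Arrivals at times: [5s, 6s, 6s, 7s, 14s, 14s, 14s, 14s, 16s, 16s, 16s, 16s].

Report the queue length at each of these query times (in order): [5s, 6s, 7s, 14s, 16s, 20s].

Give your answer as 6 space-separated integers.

Answer: 1 2 1 4 4 0

Derivation:
Queue lengths at query times:
  query t=5s: backlog = 1
  query t=6s: backlog = 2
  query t=7s: backlog = 1
  query t=14s: backlog = 4
  query t=16s: backlog = 4
  query t=20s: backlog = 0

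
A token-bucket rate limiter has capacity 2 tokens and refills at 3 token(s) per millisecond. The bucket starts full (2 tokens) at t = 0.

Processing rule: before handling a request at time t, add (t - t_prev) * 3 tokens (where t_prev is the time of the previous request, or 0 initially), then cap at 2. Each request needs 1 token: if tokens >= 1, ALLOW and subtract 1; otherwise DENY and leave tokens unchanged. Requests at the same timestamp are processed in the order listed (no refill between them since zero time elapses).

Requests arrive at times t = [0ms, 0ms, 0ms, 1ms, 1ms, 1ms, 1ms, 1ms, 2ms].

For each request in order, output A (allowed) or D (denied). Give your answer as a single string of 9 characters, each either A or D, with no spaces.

Answer: AADAADDDA

Derivation:
Simulating step by step:
  req#1 t=0ms: ALLOW
  req#2 t=0ms: ALLOW
  req#3 t=0ms: DENY
  req#4 t=1ms: ALLOW
  req#5 t=1ms: ALLOW
  req#6 t=1ms: DENY
  req#7 t=1ms: DENY
  req#8 t=1ms: DENY
  req#9 t=2ms: ALLOW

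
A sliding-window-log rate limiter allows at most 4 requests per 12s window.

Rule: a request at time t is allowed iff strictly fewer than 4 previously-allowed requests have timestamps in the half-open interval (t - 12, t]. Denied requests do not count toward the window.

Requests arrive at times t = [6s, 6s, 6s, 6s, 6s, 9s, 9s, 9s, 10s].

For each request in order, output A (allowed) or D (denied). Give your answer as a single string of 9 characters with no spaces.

Tracking allowed requests in the window:
  req#1 t=6s: ALLOW
  req#2 t=6s: ALLOW
  req#3 t=6s: ALLOW
  req#4 t=6s: ALLOW
  req#5 t=6s: DENY
  req#6 t=9s: DENY
  req#7 t=9s: DENY
  req#8 t=9s: DENY
  req#9 t=10s: DENY

Answer: AAAADDDDD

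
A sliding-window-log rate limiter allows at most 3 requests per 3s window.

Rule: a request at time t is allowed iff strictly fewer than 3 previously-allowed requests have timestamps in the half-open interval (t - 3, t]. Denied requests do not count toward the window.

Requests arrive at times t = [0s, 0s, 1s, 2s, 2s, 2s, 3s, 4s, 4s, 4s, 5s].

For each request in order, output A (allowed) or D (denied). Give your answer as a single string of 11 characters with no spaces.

Answer: AAADDDAAADD

Derivation:
Tracking allowed requests in the window:
  req#1 t=0s: ALLOW
  req#2 t=0s: ALLOW
  req#3 t=1s: ALLOW
  req#4 t=2s: DENY
  req#5 t=2s: DENY
  req#6 t=2s: DENY
  req#7 t=3s: ALLOW
  req#8 t=4s: ALLOW
  req#9 t=4s: ALLOW
  req#10 t=4s: DENY
  req#11 t=5s: DENY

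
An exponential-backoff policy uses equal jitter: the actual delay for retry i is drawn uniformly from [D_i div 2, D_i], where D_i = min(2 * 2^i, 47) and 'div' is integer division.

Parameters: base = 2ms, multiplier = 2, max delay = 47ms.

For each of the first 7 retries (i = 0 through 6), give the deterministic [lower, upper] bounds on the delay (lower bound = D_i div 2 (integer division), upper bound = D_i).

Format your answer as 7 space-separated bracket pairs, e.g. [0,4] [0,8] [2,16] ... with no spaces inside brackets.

Answer: [1,2] [2,4] [4,8] [8,16] [16,32] [23,47] [23,47]

Derivation:
Computing bounds per retry:
  i=0: D_i=min(2*2^0,47)=2, bounds=[1,2]
  i=1: D_i=min(2*2^1,47)=4, bounds=[2,4]
  i=2: D_i=min(2*2^2,47)=8, bounds=[4,8]
  i=3: D_i=min(2*2^3,47)=16, bounds=[8,16]
  i=4: D_i=min(2*2^4,47)=32, bounds=[16,32]
  i=5: D_i=min(2*2^5,47)=47, bounds=[23,47]
  i=6: D_i=min(2*2^6,47)=47, bounds=[23,47]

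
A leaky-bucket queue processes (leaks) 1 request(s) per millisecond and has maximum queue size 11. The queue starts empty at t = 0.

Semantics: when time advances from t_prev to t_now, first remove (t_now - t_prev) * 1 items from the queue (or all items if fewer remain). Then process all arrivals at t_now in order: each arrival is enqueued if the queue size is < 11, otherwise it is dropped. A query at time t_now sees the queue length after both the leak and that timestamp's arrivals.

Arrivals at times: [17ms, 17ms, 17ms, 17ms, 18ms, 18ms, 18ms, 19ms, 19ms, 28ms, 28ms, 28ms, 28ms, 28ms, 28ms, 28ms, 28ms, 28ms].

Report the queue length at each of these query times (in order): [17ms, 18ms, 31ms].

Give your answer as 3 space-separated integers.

Queue lengths at query times:
  query t=17ms: backlog = 4
  query t=18ms: backlog = 6
  query t=31ms: backlog = 6

Answer: 4 6 6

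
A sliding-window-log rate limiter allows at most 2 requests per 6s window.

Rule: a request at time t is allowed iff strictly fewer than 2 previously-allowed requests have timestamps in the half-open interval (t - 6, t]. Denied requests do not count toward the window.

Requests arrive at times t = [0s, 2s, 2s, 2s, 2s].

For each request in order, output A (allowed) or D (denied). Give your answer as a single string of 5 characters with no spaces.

Tracking allowed requests in the window:
  req#1 t=0s: ALLOW
  req#2 t=2s: ALLOW
  req#3 t=2s: DENY
  req#4 t=2s: DENY
  req#5 t=2s: DENY

Answer: AADDD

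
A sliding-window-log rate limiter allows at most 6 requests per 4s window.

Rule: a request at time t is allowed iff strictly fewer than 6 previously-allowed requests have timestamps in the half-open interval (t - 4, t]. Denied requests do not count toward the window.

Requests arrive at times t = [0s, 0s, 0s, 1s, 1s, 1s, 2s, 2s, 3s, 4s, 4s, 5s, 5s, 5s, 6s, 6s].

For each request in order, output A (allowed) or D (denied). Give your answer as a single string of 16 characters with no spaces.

Answer: AAAAAADDDAAAAAAD

Derivation:
Tracking allowed requests in the window:
  req#1 t=0s: ALLOW
  req#2 t=0s: ALLOW
  req#3 t=0s: ALLOW
  req#4 t=1s: ALLOW
  req#5 t=1s: ALLOW
  req#6 t=1s: ALLOW
  req#7 t=2s: DENY
  req#8 t=2s: DENY
  req#9 t=3s: DENY
  req#10 t=4s: ALLOW
  req#11 t=4s: ALLOW
  req#12 t=5s: ALLOW
  req#13 t=5s: ALLOW
  req#14 t=5s: ALLOW
  req#15 t=6s: ALLOW
  req#16 t=6s: DENY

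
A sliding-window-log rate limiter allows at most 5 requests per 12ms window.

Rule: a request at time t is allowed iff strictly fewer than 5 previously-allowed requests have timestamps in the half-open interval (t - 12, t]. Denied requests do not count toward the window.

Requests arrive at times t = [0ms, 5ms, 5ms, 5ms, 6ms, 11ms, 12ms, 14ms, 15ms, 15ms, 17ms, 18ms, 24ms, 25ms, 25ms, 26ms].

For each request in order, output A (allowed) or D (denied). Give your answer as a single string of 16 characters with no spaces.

Answer: AAAAADADDDAAAAAD

Derivation:
Tracking allowed requests in the window:
  req#1 t=0ms: ALLOW
  req#2 t=5ms: ALLOW
  req#3 t=5ms: ALLOW
  req#4 t=5ms: ALLOW
  req#5 t=6ms: ALLOW
  req#6 t=11ms: DENY
  req#7 t=12ms: ALLOW
  req#8 t=14ms: DENY
  req#9 t=15ms: DENY
  req#10 t=15ms: DENY
  req#11 t=17ms: ALLOW
  req#12 t=18ms: ALLOW
  req#13 t=24ms: ALLOW
  req#14 t=25ms: ALLOW
  req#15 t=25ms: ALLOW
  req#16 t=26ms: DENY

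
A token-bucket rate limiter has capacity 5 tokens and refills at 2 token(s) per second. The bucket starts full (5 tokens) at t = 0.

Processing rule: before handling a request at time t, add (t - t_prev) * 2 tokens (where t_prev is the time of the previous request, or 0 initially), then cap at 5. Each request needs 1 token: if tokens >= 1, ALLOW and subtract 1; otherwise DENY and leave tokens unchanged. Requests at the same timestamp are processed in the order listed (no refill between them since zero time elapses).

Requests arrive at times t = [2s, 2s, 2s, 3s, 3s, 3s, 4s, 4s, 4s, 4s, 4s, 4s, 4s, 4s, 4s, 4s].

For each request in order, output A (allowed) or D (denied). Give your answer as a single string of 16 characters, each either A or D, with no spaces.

Answer: AAAAAAAAADDDDDDD

Derivation:
Simulating step by step:
  req#1 t=2s: ALLOW
  req#2 t=2s: ALLOW
  req#3 t=2s: ALLOW
  req#4 t=3s: ALLOW
  req#5 t=3s: ALLOW
  req#6 t=3s: ALLOW
  req#7 t=4s: ALLOW
  req#8 t=4s: ALLOW
  req#9 t=4s: ALLOW
  req#10 t=4s: DENY
  req#11 t=4s: DENY
  req#12 t=4s: DENY
  req#13 t=4s: DENY
  req#14 t=4s: DENY
  req#15 t=4s: DENY
  req#16 t=4s: DENY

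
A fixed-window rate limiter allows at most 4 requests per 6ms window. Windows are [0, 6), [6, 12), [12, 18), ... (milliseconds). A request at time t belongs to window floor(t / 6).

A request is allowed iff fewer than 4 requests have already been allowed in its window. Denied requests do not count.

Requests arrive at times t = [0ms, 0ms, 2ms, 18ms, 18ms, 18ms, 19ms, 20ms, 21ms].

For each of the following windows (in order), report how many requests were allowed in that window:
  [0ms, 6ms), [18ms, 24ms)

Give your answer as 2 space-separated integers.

Answer: 3 4

Derivation:
Processing requests:
  req#1 t=0ms (window 0): ALLOW
  req#2 t=0ms (window 0): ALLOW
  req#3 t=2ms (window 0): ALLOW
  req#4 t=18ms (window 3): ALLOW
  req#5 t=18ms (window 3): ALLOW
  req#6 t=18ms (window 3): ALLOW
  req#7 t=19ms (window 3): ALLOW
  req#8 t=20ms (window 3): DENY
  req#9 t=21ms (window 3): DENY

Allowed counts by window: 3 4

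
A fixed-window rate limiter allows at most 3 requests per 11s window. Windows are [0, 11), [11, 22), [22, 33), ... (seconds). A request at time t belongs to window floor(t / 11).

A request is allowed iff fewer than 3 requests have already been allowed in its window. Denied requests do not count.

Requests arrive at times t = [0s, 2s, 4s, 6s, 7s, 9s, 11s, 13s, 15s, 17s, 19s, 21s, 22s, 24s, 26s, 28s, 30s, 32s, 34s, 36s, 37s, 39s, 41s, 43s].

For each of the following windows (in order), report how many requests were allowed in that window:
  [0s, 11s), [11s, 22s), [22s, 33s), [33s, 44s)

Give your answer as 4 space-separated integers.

Answer: 3 3 3 3

Derivation:
Processing requests:
  req#1 t=0s (window 0): ALLOW
  req#2 t=2s (window 0): ALLOW
  req#3 t=4s (window 0): ALLOW
  req#4 t=6s (window 0): DENY
  req#5 t=7s (window 0): DENY
  req#6 t=9s (window 0): DENY
  req#7 t=11s (window 1): ALLOW
  req#8 t=13s (window 1): ALLOW
  req#9 t=15s (window 1): ALLOW
  req#10 t=17s (window 1): DENY
  req#11 t=19s (window 1): DENY
  req#12 t=21s (window 1): DENY
  req#13 t=22s (window 2): ALLOW
  req#14 t=24s (window 2): ALLOW
  req#15 t=26s (window 2): ALLOW
  req#16 t=28s (window 2): DENY
  req#17 t=30s (window 2): DENY
  req#18 t=32s (window 2): DENY
  req#19 t=34s (window 3): ALLOW
  req#20 t=36s (window 3): ALLOW
  req#21 t=37s (window 3): ALLOW
  req#22 t=39s (window 3): DENY
  req#23 t=41s (window 3): DENY
  req#24 t=43s (window 3): DENY

Allowed counts by window: 3 3 3 3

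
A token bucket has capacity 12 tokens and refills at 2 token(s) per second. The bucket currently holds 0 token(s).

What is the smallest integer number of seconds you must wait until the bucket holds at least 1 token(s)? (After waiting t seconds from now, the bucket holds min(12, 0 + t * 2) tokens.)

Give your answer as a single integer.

Need 0 + t * 2 >= 1, so t >= 1/2.
Smallest integer t = ceil(1/2) = 1.

Answer: 1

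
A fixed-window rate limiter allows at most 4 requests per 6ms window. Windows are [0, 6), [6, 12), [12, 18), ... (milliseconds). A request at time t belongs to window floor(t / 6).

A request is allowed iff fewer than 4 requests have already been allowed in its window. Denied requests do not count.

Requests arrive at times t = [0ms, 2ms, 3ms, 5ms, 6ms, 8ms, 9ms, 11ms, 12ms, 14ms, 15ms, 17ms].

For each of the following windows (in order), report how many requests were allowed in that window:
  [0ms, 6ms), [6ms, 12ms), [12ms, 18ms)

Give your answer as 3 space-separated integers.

Processing requests:
  req#1 t=0ms (window 0): ALLOW
  req#2 t=2ms (window 0): ALLOW
  req#3 t=3ms (window 0): ALLOW
  req#4 t=5ms (window 0): ALLOW
  req#5 t=6ms (window 1): ALLOW
  req#6 t=8ms (window 1): ALLOW
  req#7 t=9ms (window 1): ALLOW
  req#8 t=11ms (window 1): ALLOW
  req#9 t=12ms (window 2): ALLOW
  req#10 t=14ms (window 2): ALLOW
  req#11 t=15ms (window 2): ALLOW
  req#12 t=17ms (window 2): ALLOW

Allowed counts by window: 4 4 4

Answer: 4 4 4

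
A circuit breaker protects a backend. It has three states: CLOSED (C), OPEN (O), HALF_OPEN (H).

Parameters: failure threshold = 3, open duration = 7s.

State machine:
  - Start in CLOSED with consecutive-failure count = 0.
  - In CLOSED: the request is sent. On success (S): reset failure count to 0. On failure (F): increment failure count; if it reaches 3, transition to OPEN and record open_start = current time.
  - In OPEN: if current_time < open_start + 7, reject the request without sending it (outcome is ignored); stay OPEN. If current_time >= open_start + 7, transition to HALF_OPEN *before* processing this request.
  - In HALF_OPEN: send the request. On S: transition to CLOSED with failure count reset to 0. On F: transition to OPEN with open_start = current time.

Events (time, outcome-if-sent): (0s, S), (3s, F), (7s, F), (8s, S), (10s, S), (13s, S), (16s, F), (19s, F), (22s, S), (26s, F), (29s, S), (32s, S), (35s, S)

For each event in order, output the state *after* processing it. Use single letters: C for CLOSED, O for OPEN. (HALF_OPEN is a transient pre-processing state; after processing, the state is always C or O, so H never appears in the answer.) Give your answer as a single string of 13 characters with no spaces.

State after each event:
  event#1 t=0s outcome=S: state=CLOSED
  event#2 t=3s outcome=F: state=CLOSED
  event#3 t=7s outcome=F: state=CLOSED
  event#4 t=8s outcome=S: state=CLOSED
  event#5 t=10s outcome=S: state=CLOSED
  event#6 t=13s outcome=S: state=CLOSED
  event#7 t=16s outcome=F: state=CLOSED
  event#8 t=19s outcome=F: state=CLOSED
  event#9 t=22s outcome=S: state=CLOSED
  event#10 t=26s outcome=F: state=CLOSED
  event#11 t=29s outcome=S: state=CLOSED
  event#12 t=32s outcome=S: state=CLOSED
  event#13 t=35s outcome=S: state=CLOSED

Answer: CCCCCCCCCCCCC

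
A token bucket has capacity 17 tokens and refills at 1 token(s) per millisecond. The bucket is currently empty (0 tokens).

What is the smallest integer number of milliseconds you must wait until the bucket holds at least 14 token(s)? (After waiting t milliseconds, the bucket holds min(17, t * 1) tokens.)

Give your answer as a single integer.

Need t * 1 >= 14, so t >= 14/1.
Smallest integer t = ceil(14/1) = 14.

Answer: 14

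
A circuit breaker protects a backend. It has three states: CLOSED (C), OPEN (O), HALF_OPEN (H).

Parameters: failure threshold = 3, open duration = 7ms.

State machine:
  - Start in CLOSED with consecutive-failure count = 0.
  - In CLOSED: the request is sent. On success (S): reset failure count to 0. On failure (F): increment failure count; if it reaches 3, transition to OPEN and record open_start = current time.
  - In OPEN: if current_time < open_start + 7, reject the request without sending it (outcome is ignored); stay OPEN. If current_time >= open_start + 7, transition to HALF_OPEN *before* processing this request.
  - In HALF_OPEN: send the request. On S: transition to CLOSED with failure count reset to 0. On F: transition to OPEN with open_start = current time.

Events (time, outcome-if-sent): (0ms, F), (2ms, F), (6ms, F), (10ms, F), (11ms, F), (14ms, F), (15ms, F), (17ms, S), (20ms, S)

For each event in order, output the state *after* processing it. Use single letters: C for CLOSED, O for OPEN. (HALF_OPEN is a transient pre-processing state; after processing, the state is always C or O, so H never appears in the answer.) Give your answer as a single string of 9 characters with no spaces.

Answer: CCOOOOOOO

Derivation:
State after each event:
  event#1 t=0ms outcome=F: state=CLOSED
  event#2 t=2ms outcome=F: state=CLOSED
  event#3 t=6ms outcome=F: state=OPEN
  event#4 t=10ms outcome=F: state=OPEN
  event#5 t=11ms outcome=F: state=OPEN
  event#6 t=14ms outcome=F: state=OPEN
  event#7 t=15ms outcome=F: state=OPEN
  event#8 t=17ms outcome=S: state=OPEN
  event#9 t=20ms outcome=S: state=OPEN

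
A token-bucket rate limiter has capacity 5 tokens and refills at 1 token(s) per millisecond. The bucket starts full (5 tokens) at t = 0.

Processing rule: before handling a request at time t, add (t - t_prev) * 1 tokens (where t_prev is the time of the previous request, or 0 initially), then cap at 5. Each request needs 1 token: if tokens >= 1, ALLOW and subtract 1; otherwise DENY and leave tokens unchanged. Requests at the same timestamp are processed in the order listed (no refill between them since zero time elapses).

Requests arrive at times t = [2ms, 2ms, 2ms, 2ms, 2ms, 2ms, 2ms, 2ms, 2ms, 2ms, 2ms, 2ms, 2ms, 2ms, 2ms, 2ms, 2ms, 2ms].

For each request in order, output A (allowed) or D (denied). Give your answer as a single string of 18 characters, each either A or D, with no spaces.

Answer: AAAAADDDDDDDDDDDDD

Derivation:
Simulating step by step:
  req#1 t=2ms: ALLOW
  req#2 t=2ms: ALLOW
  req#3 t=2ms: ALLOW
  req#4 t=2ms: ALLOW
  req#5 t=2ms: ALLOW
  req#6 t=2ms: DENY
  req#7 t=2ms: DENY
  req#8 t=2ms: DENY
  req#9 t=2ms: DENY
  req#10 t=2ms: DENY
  req#11 t=2ms: DENY
  req#12 t=2ms: DENY
  req#13 t=2ms: DENY
  req#14 t=2ms: DENY
  req#15 t=2ms: DENY
  req#16 t=2ms: DENY
  req#17 t=2ms: DENY
  req#18 t=2ms: DENY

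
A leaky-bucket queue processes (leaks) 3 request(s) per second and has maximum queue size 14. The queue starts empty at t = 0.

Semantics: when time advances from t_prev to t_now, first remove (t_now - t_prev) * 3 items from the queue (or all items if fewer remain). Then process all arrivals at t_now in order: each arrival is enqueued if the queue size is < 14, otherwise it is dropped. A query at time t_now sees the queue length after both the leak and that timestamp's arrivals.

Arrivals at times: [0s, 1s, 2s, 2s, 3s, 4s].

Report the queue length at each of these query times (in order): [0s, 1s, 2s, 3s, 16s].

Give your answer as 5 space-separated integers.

Queue lengths at query times:
  query t=0s: backlog = 1
  query t=1s: backlog = 1
  query t=2s: backlog = 2
  query t=3s: backlog = 1
  query t=16s: backlog = 0

Answer: 1 1 2 1 0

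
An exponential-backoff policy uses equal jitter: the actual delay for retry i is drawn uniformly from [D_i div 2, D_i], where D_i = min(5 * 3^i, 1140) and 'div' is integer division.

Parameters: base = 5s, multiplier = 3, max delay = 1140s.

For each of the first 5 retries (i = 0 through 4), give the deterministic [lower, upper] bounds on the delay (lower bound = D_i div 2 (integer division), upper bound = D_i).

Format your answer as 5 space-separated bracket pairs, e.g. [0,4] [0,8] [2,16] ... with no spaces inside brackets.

Answer: [2,5] [7,15] [22,45] [67,135] [202,405]

Derivation:
Computing bounds per retry:
  i=0: D_i=min(5*3^0,1140)=5, bounds=[2,5]
  i=1: D_i=min(5*3^1,1140)=15, bounds=[7,15]
  i=2: D_i=min(5*3^2,1140)=45, bounds=[22,45]
  i=3: D_i=min(5*3^3,1140)=135, bounds=[67,135]
  i=4: D_i=min(5*3^4,1140)=405, bounds=[202,405]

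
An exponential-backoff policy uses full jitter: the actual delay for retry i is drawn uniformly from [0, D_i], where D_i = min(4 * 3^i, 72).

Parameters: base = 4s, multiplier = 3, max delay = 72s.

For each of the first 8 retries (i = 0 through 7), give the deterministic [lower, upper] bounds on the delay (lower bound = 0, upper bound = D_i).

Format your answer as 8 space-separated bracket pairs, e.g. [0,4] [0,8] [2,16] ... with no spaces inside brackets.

Answer: [0,4] [0,12] [0,36] [0,72] [0,72] [0,72] [0,72] [0,72]

Derivation:
Computing bounds per retry:
  i=0: D_i=min(4*3^0,72)=4, bounds=[0,4]
  i=1: D_i=min(4*3^1,72)=12, bounds=[0,12]
  i=2: D_i=min(4*3^2,72)=36, bounds=[0,36]
  i=3: D_i=min(4*3^3,72)=72, bounds=[0,72]
  i=4: D_i=min(4*3^4,72)=72, bounds=[0,72]
  i=5: D_i=min(4*3^5,72)=72, bounds=[0,72]
  i=6: D_i=min(4*3^6,72)=72, bounds=[0,72]
  i=7: D_i=min(4*3^7,72)=72, bounds=[0,72]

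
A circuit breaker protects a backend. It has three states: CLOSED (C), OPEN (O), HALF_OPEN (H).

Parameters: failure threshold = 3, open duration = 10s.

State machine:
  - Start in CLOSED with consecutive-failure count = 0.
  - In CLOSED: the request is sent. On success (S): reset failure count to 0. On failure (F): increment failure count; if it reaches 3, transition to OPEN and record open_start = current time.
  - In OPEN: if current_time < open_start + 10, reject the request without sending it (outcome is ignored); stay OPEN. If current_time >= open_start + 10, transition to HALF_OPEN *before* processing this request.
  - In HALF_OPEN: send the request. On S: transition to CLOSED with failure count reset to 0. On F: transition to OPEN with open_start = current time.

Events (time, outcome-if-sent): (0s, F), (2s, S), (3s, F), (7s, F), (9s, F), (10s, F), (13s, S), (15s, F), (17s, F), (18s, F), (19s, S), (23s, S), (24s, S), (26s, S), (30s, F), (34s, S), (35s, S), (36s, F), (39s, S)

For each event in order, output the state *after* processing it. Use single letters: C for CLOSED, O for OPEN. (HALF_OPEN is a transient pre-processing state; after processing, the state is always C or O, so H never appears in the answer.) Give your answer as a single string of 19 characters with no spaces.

Answer: CCCCOOOOOOCCCCCCCCC

Derivation:
State after each event:
  event#1 t=0s outcome=F: state=CLOSED
  event#2 t=2s outcome=S: state=CLOSED
  event#3 t=3s outcome=F: state=CLOSED
  event#4 t=7s outcome=F: state=CLOSED
  event#5 t=9s outcome=F: state=OPEN
  event#6 t=10s outcome=F: state=OPEN
  event#7 t=13s outcome=S: state=OPEN
  event#8 t=15s outcome=F: state=OPEN
  event#9 t=17s outcome=F: state=OPEN
  event#10 t=18s outcome=F: state=OPEN
  event#11 t=19s outcome=S: state=CLOSED
  event#12 t=23s outcome=S: state=CLOSED
  event#13 t=24s outcome=S: state=CLOSED
  event#14 t=26s outcome=S: state=CLOSED
  event#15 t=30s outcome=F: state=CLOSED
  event#16 t=34s outcome=S: state=CLOSED
  event#17 t=35s outcome=S: state=CLOSED
  event#18 t=36s outcome=F: state=CLOSED
  event#19 t=39s outcome=S: state=CLOSED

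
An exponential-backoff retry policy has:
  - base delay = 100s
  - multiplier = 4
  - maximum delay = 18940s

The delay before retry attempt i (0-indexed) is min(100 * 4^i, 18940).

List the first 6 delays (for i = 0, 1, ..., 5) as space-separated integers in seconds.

Computing each delay:
  i=0: min(100*4^0, 18940) = 100
  i=1: min(100*4^1, 18940) = 400
  i=2: min(100*4^2, 18940) = 1600
  i=3: min(100*4^3, 18940) = 6400
  i=4: min(100*4^4, 18940) = 18940
  i=5: min(100*4^5, 18940) = 18940

Answer: 100 400 1600 6400 18940 18940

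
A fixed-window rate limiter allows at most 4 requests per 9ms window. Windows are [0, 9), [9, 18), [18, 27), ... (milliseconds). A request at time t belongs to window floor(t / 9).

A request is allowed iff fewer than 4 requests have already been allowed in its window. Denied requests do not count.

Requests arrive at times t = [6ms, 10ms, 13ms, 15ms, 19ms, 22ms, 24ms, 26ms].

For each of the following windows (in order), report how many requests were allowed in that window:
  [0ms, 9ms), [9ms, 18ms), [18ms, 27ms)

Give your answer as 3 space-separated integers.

Answer: 1 3 4

Derivation:
Processing requests:
  req#1 t=6ms (window 0): ALLOW
  req#2 t=10ms (window 1): ALLOW
  req#3 t=13ms (window 1): ALLOW
  req#4 t=15ms (window 1): ALLOW
  req#5 t=19ms (window 2): ALLOW
  req#6 t=22ms (window 2): ALLOW
  req#7 t=24ms (window 2): ALLOW
  req#8 t=26ms (window 2): ALLOW

Allowed counts by window: 1 3 4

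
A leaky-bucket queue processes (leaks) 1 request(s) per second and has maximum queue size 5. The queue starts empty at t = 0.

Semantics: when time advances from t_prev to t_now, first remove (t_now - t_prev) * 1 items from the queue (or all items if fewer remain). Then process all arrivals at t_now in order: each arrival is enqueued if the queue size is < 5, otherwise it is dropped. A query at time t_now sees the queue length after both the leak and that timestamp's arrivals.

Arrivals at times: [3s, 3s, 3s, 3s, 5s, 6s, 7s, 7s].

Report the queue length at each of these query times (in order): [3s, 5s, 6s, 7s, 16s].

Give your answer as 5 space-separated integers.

Answer: 4 3 3 4 0

Derivation:
Queue lengths at query times:
  query t=3s: backlog = 4
  query t=5s: backlog = 3
  query t=6s: backlog = 3
  query t=7s: backlog = 4
  query t=16s: backlog = 0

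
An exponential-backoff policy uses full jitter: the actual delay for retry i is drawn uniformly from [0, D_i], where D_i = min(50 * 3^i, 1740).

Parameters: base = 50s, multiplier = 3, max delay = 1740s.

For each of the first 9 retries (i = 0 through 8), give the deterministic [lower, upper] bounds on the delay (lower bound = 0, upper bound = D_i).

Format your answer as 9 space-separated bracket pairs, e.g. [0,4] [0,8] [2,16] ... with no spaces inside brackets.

Computing bounds per retry:
  i=0: D_i=min(50*3^0,1740)=50, bounds=[0,50]
  i=1: D_i=min(50*3^1,1740)=150, bounds=[0,150]
  i=2: D_i=min(50*3^2,1740)=450, bounds=[0,450]
  i=3: D_i=min(50*3^3,1740)=1350, bounds=[0,1350]
  i=4: D_i=min(50*3^4,1740)=1740, bounds=[0,1740]
  i=5: D_i=min(50*3^5,1740)=1740, bounds=[0,1740]
  i=6: D_i=min(50*3^6,1740)=1740, bounds=[0,1740]
  i=7: D_i=min(50*3^7,1740)=1740, bounds=[0,1740]
  i=8: D_i=min(50*3^8,1740)=1740, bounds=[0,1740]

Answer: [0,50] [0,150] [0,450] [0,1350] [0,1740] [0,1740] [0,1740] [0,1740] [0,1740]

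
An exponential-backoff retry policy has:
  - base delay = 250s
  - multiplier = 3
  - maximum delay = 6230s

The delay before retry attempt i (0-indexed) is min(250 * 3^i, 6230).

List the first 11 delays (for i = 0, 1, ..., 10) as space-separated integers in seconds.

Answer: 250 750 2250 6230 6230 6230 6230 6230 6230 6230 6230

Derivation:
Computing each delay:
  i=0: min(250*3^0, 6230) = 250
  i=1: min(250*3^1, 6230) = 750
  i=2: min(250*3^2, 6230) = 2250
  i=3: min(250*3^3, 6230) = 6230
  i=4: min(250*3^4, 6230) = 6230
  i=5: min(250*3^5, 6230) = 6230
  i=6: min(250*3^6, 6230) = 6230
  i=7: min(250*3^7, 6230) = 6230
  i=8: min(250*3^8, 6230) = 6230
  i=9: min(250*3^9, 6230) = 6230
  i=10: min(250*3^10, 6230) = 6230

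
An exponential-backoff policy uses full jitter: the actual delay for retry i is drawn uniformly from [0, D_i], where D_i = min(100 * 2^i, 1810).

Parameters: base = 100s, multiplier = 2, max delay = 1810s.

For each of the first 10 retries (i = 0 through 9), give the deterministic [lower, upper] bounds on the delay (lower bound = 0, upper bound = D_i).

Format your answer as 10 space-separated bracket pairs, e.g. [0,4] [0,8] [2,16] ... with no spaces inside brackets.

Answer: [0,100] [0,200] [0,400] [0,800] [0,1600] [0,1810] [0,1810] [0,1810] [0,1810] [0,1810]

Derivation:
Computing bounds per retry:
  i=0: D_i=min(100*2^0,1810)=100, bounds=[0,100]
  i=1: D_i=min(100*2^1,1810)=200, bounds=[0,200]
  i=2: D_i=min(100*2^2,1810)=400, bounds=[0,400]
  i=3: D_i=min(100*2^3,1810)=800, bounds=[0,800]
  i=4: D_i=min(100*2^4,1810)=1600, bounds=[0,1600]
  i=5: D_i=min(100*2^5,1810)=1810, bounds=[0,1810]
  i=6: D_i=min(100*2^6,1810)=1810, bounds=[0,1810]
  i=7: D_i=min(100*2^7,1810)=1810, bounds=[0,1810]
  i=8: D_i=min(100*2^8,1810)=1810, bounds=[0,1810]
  i=9: D_i=min(100*2^9,1810)=1810, bounds=[0,1810]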